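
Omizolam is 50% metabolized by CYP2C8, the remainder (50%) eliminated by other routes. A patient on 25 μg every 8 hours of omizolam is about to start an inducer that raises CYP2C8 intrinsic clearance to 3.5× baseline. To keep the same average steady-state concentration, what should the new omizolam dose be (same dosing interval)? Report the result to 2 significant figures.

The CYP2C8 pathway (50% of clearance) increases to 3.5× activity: 0.5 × 3.5 = 1.75.
Non-CYP routes (50%) are unchanged.
New clearance relative to baseline: 1.75 + 0.5 = 2.25.
Exposure is unchanged when dose changes in proportion to clearance. New dose = 25 μg × 2.25 = 56 μg.

56 μg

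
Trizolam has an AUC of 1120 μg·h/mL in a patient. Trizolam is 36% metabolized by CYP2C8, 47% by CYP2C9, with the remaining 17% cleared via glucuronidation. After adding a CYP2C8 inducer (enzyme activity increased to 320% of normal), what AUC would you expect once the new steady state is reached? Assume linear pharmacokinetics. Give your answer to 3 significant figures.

625 μg·h/mL

The CYP2C8 pathway (36% of clearance) is boosted to 3.2× activity: 0.36 × 3.2 = 1.152.
CYP2C9 (47%) and the residual 17% are unaffected.
CL_new/CL_old = 1.152 + 0.47 + 0.17 = 1.792.
AUC ∝ 1/CL, so new value = 1120 / 1.792 = 625 μg·h/mL.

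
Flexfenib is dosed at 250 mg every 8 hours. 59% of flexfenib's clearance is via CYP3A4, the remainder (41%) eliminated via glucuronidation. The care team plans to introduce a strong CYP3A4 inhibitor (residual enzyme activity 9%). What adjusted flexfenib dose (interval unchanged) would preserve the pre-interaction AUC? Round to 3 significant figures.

116 mg

CYP3A4: 0.59 × 0.09 = 0.0531
Other: 0.41 (unchanged)
Relative clearance = 0.0531 + 0.41 = 0.4631.
To maintain the same steady-state level, dose must scale with clearance: new dose = 250 × 0.4631 = 116 mg.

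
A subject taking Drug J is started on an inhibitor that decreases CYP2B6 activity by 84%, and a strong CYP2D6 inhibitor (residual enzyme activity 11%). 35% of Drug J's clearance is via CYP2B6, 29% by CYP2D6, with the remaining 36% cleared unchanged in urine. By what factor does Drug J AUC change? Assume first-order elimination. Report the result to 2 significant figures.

The CYP2B6 pathway (35% of clearance) drops to 0.16× activity: 0.35 × 0.16 = 0.056.
The CYP2D6 pathway (29% of clearance) falls to 0.11× activity: 0.29 × 0.11 = 0.0319.
The remaining 36% of clearance is unaffected.
New clearance relative to baseline: 0.056 + 0.0319 + 0.36 = 0.4479.
Because AUC varies inversely with clearance, the combined effect is 1 / 0.4479 = 2.2.

2.2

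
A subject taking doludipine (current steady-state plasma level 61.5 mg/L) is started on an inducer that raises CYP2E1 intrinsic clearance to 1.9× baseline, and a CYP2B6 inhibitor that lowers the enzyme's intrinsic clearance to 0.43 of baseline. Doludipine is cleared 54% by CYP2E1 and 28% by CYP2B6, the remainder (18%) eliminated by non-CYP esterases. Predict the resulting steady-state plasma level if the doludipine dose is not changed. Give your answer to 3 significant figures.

The CYP2E1 pathway (54% of clearance) increases to 1.9× activity: 0.54 × 1.9 = 1.026.
The CYP2B6 pathway (28% of clearance) falls to 0.43× activity: 0.28 × 0.43 = 0.1204.
The remaining 18% of clearance is unaffected.
Relative clearance = 1.026 + 0.1204 + 0.18 = 1.3264.
Steady-state plasma level ∝ 1/CL: new value = 61.5 / 1.3264 = 46.4 mg/L.

46.4 mg/L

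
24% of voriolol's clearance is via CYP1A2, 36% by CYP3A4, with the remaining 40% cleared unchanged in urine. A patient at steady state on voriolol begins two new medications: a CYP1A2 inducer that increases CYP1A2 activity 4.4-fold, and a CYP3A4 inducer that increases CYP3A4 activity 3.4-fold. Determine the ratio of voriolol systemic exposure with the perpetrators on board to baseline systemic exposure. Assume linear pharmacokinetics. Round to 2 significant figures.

0.37

The CYP1A2 pathway (24% of clearance) increases to 4.4× activity: 0.24 × 4.4 = 1.056.
The CYP3A4 pathway (36% of clearance) increases to 3.4× activity: 0.36 × 3.4 = 1.224.
The remaining 40% of clearance is unaffected.
CL_new/CL_old = 1.056 + 1.224 + 0.4 = 2.68.
Systemic exposure ∝ 1/CL: fold-change = 1 / 2.68 = 0.37.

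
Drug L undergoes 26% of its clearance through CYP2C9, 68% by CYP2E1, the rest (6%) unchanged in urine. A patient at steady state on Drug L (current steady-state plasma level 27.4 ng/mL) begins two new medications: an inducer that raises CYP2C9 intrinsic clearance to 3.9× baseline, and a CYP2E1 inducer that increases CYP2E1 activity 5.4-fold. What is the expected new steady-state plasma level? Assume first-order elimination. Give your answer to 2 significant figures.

The CYP2C9 pathway (26% of clearance) rises to 3.9× activity: 0.26 × 3.9 = 1.014.
The CYP2E1 pathway (68% of clearance) rises to 5.4× activity: 0.68 × 5.4 = 3.672.
The remaining 6% of clearance is unaffected.
Relative clearance = 1.014 + 3.672 + 0.06 = 4.746.
Dividing the baseline by the relative clearance: 27.4 / 4.746 = 5.8 ng/mL.

5.8 ng/mL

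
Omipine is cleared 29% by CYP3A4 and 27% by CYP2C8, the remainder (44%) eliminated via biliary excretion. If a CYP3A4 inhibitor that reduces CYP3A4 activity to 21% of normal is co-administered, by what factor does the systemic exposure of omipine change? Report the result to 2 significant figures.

1.3

The CYP3A4 pathway (29% of clearance) falls to 0.21× activity: 0.29 × 0.21 = 0.0609.
CYP2C8 (27%) and the residual 44% are unaffected.
Relative clearance = 0.0609 + 0.27 + 0.44 = 0.7709.
Systemic exposure ratio = CL_old/CL_new = 1 / 0.7709 = 1.3.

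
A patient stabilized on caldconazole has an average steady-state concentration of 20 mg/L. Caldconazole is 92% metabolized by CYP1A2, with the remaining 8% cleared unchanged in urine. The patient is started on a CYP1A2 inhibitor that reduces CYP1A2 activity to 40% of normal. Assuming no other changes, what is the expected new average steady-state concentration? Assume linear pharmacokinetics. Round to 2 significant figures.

CYP1A2: 0.92 × 0.4 = 0.368
Other: 0.08 (unchanged)
CL_new/CL_old = 0.368 + 0.08 = 0.448.
New average steady-state concentration = baseline ÷ relative clearance = 20 / 0.448 = 45 mg/L.

45 mg/L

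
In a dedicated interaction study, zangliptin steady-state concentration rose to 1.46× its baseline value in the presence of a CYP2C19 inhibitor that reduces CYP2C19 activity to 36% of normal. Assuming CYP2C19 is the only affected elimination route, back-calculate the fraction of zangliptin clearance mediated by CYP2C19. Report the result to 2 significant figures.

0.49

CL'/CL = 1 / 1.46 = 0.6849
0.36·fm + (1 − fm) = 0.6849
fm = (0.6849 − 1) / (0.36 − 1) = 0.49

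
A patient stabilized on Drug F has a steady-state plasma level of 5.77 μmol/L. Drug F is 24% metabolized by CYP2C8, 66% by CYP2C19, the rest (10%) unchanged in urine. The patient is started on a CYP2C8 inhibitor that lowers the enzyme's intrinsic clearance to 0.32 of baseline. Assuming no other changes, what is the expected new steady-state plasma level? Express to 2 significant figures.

The CYP2C8 pathway (24% of clearance) falls to 0.32× activity: 0.24 × 0.32 = 0.0768.
CYP2C19 (66%) and the residual 10% are unaffected.
CL_new/CL_old = 0.0768 + 0.66 + 0.1 = 0.8368.
With dosing unchanged, steady-state plasma level scales as 1/CL: 5.77 / 0.8368 = 6.9 μmol/L.

6.9 μmol/L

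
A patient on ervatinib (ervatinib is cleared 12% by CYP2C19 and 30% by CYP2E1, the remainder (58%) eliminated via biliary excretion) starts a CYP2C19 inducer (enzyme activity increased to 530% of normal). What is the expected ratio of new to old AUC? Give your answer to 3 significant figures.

CYP2C19: 0.12 × 5.3 = 0.636
CYP2E1: 0.3 (unchanged)
Other: 0.58 (unchanged)
Relative clearance = 0.636 + 0.3 + 0.58 = 1.516.
AUC is inversely proportional to clearance, so the fold-change is 1 / 1.516 = 0.660.

0.660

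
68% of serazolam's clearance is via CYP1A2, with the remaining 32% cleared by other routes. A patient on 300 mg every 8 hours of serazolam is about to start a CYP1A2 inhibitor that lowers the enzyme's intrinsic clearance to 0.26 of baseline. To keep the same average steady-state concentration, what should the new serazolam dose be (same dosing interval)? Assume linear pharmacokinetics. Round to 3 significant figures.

The CYP1A2 pathway (68% of clearance) is reduced to 0.26× activity: 0.68 × 0.26 = 0.1768.
The remaining 32% of clearance is unaffected.
CL_new/CL_old = 0.1768 + 0.32 = 0.4968.
Exposure is unchanged when dose changes in proportion to clearance. New dose = 300 mg × 0.4968 = 149 mg.

149 mg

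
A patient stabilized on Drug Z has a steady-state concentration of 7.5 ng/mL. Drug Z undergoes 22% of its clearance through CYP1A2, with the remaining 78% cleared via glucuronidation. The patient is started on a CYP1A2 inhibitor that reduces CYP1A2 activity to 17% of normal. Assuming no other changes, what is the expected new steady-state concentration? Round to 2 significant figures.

The CYP1A2 pathway (22% of clearance) is reduced to 0.17× activity: 0.22 × 0.17 = 0.0374.
The remaining 78% of clearance is unaffected.
CL_new/CL_old = 0.0374 + 0.78 = 0.8174.
Steady-state concentration ∝ 1/CL, so new value = 7.5 / 0.8174 = 9.2 ng/mL.

9.2 ng/mL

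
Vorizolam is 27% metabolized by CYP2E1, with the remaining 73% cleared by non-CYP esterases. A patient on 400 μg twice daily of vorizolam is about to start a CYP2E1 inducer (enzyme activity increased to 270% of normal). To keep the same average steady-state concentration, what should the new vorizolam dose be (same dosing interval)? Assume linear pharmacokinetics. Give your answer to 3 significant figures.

The CYP2E1 pathway (27% of clearance) rises to 2.7× activity: 0.27 × 2.7 = 0.729.
The remaining 73% of clearance is unaffected.
New clearance relative to baseline: 0.729 + 0.73 = 1.459.
Css,avg = (dose rate)/CL, so holding Css fixed requires dose ∝ CL: 400 × 1.459 = 584 μg.

584 μg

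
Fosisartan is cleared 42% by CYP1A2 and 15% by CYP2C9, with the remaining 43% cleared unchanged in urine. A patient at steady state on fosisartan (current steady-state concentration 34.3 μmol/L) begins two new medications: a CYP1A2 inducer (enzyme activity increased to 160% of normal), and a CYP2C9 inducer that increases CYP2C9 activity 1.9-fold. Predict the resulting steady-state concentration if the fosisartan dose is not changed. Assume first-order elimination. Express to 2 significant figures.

25 μmol/L

CYP1A2: 0.42 × 1.6 = 0.672
CYP2C9: 0.15 × 1.9 = 0.285
Other: 0.43 (unchanged)
New clearance relative to baseline: 0.672 + 0.285 + 0.43 = 1.387.
New steady-state concentration = 34.3 / 1.387 = 25 μmol/L (concentration scales inversely with clearance).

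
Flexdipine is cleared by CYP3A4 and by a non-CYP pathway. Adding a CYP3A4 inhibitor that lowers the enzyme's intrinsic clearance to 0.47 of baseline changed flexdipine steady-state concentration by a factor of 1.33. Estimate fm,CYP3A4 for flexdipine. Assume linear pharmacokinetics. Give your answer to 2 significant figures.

Let fm be the CYP3A4 fraction. New clearance relative to baseline = fm × 0.47 + (1 − fm).
Steady-state concentration ratio = 1 / (new CL fraction), so new CL fraction = 1 / 1.33 = 0.7519.
fm × 0.47 + 1 − fm = 0.7519  ⇒  fm × (0.47 − 1) = −0.2481  ⇒  fm = 0.47.

0.47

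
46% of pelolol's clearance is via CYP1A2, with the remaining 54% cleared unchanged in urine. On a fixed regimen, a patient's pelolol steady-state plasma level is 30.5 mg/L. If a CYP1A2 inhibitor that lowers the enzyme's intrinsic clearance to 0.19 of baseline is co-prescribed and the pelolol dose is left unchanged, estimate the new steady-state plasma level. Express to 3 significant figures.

48.6 mg/L

The CYP1A2 pathway (46% of clearance) falls to 0.19× activity: 0.46 × 0.19 = 0.0874.
The remaining 54% of clearance is unaffected.
CL_new/CL_old = 0.0874 + 0.54 = 0.6274.
Steady-state plasma level ∝ 1/CL, so new value = 30.5 / 0.6274 = 48.6 mg/L.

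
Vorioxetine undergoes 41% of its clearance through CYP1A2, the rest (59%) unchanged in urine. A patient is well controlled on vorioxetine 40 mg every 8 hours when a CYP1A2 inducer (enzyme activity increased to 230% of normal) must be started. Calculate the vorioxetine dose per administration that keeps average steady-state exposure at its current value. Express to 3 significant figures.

61.3 mg

The CYP1A2 pathway (41% of clearance) is boosted to 2.3× activity: 0.41 × 2.3 = 0.943.
Non-CYP routes (59%) are unchanged.
CL_new/CL_old = 0.943 + 0.59 = 1.533.
Css,avg = (dose rate)/CL, so holding Css fixed requires dose ∝ CL: 40 × 1.533 = 61.3 mg.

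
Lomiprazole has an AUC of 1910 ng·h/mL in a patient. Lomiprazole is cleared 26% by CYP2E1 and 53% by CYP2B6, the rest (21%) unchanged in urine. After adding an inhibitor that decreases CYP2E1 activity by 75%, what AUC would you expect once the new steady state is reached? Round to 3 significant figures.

CYP2E1: 0.26 × 0.25 = 0.065
CYP2B6: 0.53 (unchanged)
Other: 0.21 (unchanged)
New clearance relative to baseline: 0.065 + 0.53 + 0.21 = 0.805.
With dosing unchanged, AUC scales as 1/CL: 1910 / 0.805 = 2.37 × 10³ ng·h/mL.

2.37 × 10³ ng·h/mL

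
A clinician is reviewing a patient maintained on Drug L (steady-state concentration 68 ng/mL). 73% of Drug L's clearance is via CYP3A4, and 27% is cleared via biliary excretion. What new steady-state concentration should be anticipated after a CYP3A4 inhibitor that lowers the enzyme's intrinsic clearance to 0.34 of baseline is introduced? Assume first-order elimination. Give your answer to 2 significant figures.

CYP3A4: 0.73 × 0.34 = 0.2482
Other: 0.27 (unchanged)
CL_new/CL_old = 0.2482 + 0.27 = 0.5182.
New steady-state concentration = baseline ÷ relative clearance = 68 / 0.5182 = 1.3 × 10² ng/mL.

1.3 × 10² ng/mL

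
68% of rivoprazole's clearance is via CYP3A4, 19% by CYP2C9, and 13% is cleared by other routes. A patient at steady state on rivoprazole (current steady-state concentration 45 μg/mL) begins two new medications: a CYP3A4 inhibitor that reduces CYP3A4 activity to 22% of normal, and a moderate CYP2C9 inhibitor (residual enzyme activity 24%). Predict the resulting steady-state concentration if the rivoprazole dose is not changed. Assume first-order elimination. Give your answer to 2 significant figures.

CYP3A4: 0.68 × 0.22 = 0.1496
CYP2C9: 0.19 × 0.24 = 0.0456
Other: 0.13 (unchanged)
New clearance relative to baseline: 0.1496 + 0.0456 + 0.13 = 0.3252.
Dividing the baseline by the relative clearance: 45 / 0.3252 = 1.4 × 10² μg/mL.

1.4 × 10² μg/mL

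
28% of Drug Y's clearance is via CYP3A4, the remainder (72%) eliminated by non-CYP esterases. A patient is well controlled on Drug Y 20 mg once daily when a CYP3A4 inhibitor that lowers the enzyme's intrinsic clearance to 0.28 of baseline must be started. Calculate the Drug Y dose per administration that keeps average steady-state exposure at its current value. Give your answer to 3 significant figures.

16.0 mg

The CYP3A4 pathway (28% of clearance) falls to 0.28× activity: 0.28 × 0.28 = 0.0784.
Non-CYP routes (72%) are unchanged.
New clearance relative to baseline: 0.0784 + 0.72 = 0.7984.
Exposure is unchanged when dose changes in proportion to clearance. New dose = 20 mg × 0.7984 = 16.0 mg.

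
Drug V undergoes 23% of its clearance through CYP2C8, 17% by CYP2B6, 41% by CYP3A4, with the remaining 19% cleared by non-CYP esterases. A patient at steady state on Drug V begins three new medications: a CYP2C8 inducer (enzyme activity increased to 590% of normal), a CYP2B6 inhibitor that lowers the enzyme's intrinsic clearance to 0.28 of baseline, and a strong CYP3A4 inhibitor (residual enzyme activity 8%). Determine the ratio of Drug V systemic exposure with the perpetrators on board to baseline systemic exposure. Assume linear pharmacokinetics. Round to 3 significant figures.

0.614

The CYP2C8 pathway (23% of clearance) increases to 5.9× activity: 0.23 × 5.9 = 1.357.
The CYP2B6 pathway (17% of clearance) drops to 0.28× activity: 0.17 × 0.28 = 0.0476.
The CYP3A4 pathway (41% of clearance) drops to 0.08× activity: 0.41 × 0.08 = 0.0328.
The remaining 19% of clearance is unaffected.
Relative clearance = 1.357 + 0.0476 + 0.0328 + 0.19 = 1.6274.
Net systemic exposure ratio = 1 / 1.6274 = 0.614.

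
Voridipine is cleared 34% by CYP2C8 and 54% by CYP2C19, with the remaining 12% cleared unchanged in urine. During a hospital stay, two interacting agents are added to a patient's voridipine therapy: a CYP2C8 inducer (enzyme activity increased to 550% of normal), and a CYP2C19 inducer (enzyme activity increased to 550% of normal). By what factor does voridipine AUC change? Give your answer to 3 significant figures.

CYP2C8: 0.34 × 5.5 = 1.87
CYP2C19: 0.54 × 5.5 = 2.97
Other: 0.12 (unchanged)
New clearance relative to baseline: 1.87 + 2.97 + 0.12 = 4.96.
Because AUC varies inversely with clearance, the combined effect is 1 / 4.96 = 0.202.

0.202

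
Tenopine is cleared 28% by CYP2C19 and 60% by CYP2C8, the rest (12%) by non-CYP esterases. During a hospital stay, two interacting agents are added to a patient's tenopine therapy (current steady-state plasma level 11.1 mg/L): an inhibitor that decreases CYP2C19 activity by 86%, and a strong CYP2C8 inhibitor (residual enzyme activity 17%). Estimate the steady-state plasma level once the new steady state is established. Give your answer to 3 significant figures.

42.5 mg/L

The CYP2C19 pathway (28% of clearance) is reduced to 0.14× activity: 0.28 × 0.14 = 0.0392.
The CYP2C8 pathway (60% of clearance) drops to 0.17× activity: 0.6 × 0.17 = 0.102.
The remaining 12% of clearance is unaffected.
CL_new/CL_old = 0.0392 + 0.102 + 0.12 = 0.2612.
Steady-state plasma level ∝ 1/CL: new value = 11.1 / 0.2612 = 42.5 mg/L.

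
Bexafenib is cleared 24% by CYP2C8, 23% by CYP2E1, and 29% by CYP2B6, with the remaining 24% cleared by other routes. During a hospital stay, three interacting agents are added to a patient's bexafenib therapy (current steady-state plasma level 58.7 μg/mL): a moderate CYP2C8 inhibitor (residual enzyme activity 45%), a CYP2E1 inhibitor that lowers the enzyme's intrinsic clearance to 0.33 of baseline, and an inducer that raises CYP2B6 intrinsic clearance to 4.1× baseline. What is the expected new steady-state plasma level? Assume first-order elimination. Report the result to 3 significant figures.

36.4 μg/mL

The CYP2C8 pathway (24% of clearance) drops to 0.45× activity: 0.24 × 0.45 = 0.108.
The CYP2E1 pathway (23% of clearance) is reduced to 0.33× activity: 0.23 × 0.33 = 0.0759.
The CYP2B6 pathway (29% of clearance) increases to 4.1× activity: 0.29 × 4.1 = 1.189.
Non-CYP routes (24%) are unchanged.
New clearance relative to baseline: 0.108 + 0.0759 + 1.189 + 0.24 = 1.6129.
New steady-state plasma level = 58.7 / 1.6129 = 36.4 μg/mL (concentration scales inversely with clearance).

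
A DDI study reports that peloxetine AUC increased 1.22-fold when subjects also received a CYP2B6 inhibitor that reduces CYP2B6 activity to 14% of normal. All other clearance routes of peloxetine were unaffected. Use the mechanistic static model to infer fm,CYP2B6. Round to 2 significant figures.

0.21

Let fm be the CYP2B6 fraction. New clearance relative to baseline = fm × 0.14 + (1 − fm).
AUC ratio = 1 / (new CL fraction), so new CL fraction = 1 / 1.22 = 0.8197.
fm × 0.14 + 1 − fm = 0.8197  ⇒  fm × (0.14 − 1) = −0.1803  ⇒  fm = 0.21.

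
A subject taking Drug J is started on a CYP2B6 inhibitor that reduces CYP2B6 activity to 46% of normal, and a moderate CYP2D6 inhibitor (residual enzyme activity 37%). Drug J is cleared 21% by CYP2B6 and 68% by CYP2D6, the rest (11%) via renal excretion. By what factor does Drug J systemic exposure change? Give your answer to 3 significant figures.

2.18

CYP2B6: 0.21 × 0.46 = 0.0966
CYP2D6: 0.68 × 0.37 = 0.2516
Other: 0.11 (unchanged)
New clearance relative to baseline: 0.0966 + 0.2516 + 0.11 = 0.4582.
Because systemic exposure varies inversely with clearance, the combined effect is 1 / 0.4582 = 2.18.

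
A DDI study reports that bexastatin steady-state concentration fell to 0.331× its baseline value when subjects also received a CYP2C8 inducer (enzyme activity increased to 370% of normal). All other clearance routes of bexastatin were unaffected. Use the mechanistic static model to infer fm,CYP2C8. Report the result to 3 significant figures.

0.749

CL'/CL = 1 / 0.331 = 3.021
3.7·fm + (1 − fm) = 3.021
fm = (3.021 − 1) / (3.7 − 1) = 0.749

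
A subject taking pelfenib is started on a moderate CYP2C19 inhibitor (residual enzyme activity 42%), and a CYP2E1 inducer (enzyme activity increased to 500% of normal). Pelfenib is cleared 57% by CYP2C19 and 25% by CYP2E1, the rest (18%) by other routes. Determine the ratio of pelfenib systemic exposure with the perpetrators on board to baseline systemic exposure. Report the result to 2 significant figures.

0.60

The CYP2C19 pathway (57% of clearance) drops to 0.42× activity: 0.57 × 0.42 = 0.2394.
The CYP2E1 pathway (25% of clearance) increases to 5× activity: 0.25 × 5 = 1.25.
The remaining 18% of clearance is unaffected.
New clearance relative to baseline: 0.2394 + 1.25 + 0.18 = 1.6694.
Because systemic exposure varies inversely with clearance, the combined effect is 1 / 1.6694 = 0.60.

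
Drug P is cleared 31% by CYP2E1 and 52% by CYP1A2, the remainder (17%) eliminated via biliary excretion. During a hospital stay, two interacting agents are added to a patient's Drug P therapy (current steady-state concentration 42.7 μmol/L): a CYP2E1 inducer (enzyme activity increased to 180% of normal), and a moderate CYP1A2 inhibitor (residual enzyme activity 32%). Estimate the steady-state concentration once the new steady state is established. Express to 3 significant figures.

The CYP2E1 pathway (31% of clearance) rises to 1.8× activity: 0.31 × 1.8 = 0.558.
The CYP1A2 pathway (52% of clearance) falls to 0.32× activity: 0.52 × 0.32 = 0.1664.
The remaining 17% of clearance is unaffected.
CL_new/CL_old = 0.558 + 0.1664 + 0.17 = 0.8944.
Steady-state concentration ∝ 1/CL: new value = 42.7 / 0.8944 = 47.7 μmol/L.

47.7 μmol/L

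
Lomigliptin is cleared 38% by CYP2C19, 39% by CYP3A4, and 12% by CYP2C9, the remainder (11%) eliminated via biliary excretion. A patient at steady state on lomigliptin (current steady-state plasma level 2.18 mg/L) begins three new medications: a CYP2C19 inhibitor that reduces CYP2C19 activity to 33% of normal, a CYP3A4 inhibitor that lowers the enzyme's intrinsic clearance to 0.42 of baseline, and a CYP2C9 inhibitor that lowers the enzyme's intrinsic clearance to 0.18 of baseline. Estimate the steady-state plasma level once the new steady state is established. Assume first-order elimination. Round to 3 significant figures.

The CYP2C19 pathway (38% of clearance) drops to 0.33× activity: 0.38 × 0.33 = 0.1254.
The CYP3A4 pathway (39% of clearance) is reduced to 0.42× activity: 0.39 × 0.42 = 0.1638.
The CYP2C9 pathway (12% of clearance) falls to 0.18× activity: 0.12 × 0.18 = 0.0216.
The remaining 11% of clearance is unaffected.
CL_new/CL_old = 0.1254 + 0.1638 + 0.0216 + 0.11 = 0.4208.
Steady-state plasma level ∝ 1/CL: new value = 2.18 / 0.4208 = 5.18 mg/L.

5.18 mg/L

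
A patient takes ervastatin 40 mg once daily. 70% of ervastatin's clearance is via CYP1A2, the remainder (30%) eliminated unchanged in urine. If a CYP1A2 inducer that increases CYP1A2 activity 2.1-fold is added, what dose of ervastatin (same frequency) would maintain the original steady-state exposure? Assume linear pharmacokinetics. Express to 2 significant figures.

CYP1A2: 0.7 × 2.1 = 1.47
Other: 0.3 (unchanged)
CL_new/CL_old = 1.47 + 0.3 = 1.77.
Exposure is unchanged when dose changes in proportion to clearance. New dose = 40 mg × 1.77 = 71 mg.

71 mg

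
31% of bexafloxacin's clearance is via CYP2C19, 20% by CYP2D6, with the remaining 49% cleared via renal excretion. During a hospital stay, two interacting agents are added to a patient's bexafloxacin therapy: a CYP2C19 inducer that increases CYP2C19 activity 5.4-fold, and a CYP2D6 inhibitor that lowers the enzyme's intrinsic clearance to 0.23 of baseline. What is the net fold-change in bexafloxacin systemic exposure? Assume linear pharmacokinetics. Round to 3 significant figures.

CYP2C19: 0.31 × 5.4 = 1.674
CYP2D6: 0.2 × 0.23 = 0.046
Other: 0.49 (unchanged)
Relative clearance = 1.674 + 0.046 + 0.49 = 2.21.
Because systemic exposure varies inversely with clearance, the combined effect is 1 / 2.21 = 0.452.

0.452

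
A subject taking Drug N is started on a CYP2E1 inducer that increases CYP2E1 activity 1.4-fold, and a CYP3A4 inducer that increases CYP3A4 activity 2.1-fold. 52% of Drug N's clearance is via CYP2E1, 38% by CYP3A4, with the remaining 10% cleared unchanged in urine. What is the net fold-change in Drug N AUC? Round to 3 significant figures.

0.615

CYP2E1: 0.52 × 1.4 = 0.728
CYP3A4: 0.38 × 2.1 = 0.798
Other: 0.1 (unchanged)
Relative clearance = 0.728 + 0.798 + 0.1 = 1.626.
Because AUC varies inversely with clearance, the combined effect is 1 / 1.626 = 0.615.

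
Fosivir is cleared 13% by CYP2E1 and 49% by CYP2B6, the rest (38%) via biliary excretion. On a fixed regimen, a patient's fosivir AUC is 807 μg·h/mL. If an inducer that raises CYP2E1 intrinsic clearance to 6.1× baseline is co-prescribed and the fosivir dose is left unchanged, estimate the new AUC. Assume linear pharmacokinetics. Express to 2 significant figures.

4.9 × 10² μg·h/mL

CYP2E1: 0.13 × 6.1 = 0.793
CYP2B6: 0.49 (unchanged)
Other: 0.38 (unchanged)
Relative clearance = 0.793 + 0.49 + 0.38 = 1.663.
With dosing unchanged, AUC scales as 1/CL: 807 / 1.663 = 4.9 × 10² μg·h/mL.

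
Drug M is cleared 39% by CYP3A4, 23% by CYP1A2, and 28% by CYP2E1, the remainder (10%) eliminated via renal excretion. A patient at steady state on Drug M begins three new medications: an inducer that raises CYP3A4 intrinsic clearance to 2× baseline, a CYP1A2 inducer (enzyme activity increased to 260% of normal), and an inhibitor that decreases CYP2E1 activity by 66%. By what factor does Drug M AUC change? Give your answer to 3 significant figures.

0.636

The CYP3A4 pathway (39% of clearance) rises to 2× activity: 0.39 × 2 = 0.78.
The CYP1A2 pathway (23% of clearance) increases to 2.6× activity: 0.23 × 2.6 = 0.598.
The CYP2E1 pathway (28% of clearance) falls to 0.34× activity: 0.28 × 0.34 = 0.0952.
The remaining 10% of clearance is unaffected.
New clearance relative to baseline: 0.78 + 0.598 + 0.0952 + 0.1 = 1.5732.
Because AUC varies inversely with clearance, the combined effect is 1 / 1.5732 = 0.636.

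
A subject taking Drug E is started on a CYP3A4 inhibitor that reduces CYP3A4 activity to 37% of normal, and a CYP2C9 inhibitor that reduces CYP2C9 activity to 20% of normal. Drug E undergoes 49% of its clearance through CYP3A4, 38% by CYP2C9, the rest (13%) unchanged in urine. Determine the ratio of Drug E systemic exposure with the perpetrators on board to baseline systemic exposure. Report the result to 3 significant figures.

2.58

The CYP3A4 pathway (49% of clearance) drops to 0.37× activity: 0.49 × 0.37 = 0.1813.
The CYP2C9 pathway (38% of clearance) falls to 0.2× activity: 0.38 × 0.2 = 0.076.
The remaining 13% of clearance is unaffected.
Relative clearance = 0.1813 + 0.076 + 0.13 = 0.3873.
Net systemic exposure ratio = 1 / 0.3873 = 2.58.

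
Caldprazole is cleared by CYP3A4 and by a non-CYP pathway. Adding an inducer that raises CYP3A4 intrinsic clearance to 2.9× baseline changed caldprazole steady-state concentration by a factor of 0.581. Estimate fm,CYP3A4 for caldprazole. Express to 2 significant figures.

0.38

Let fm be the CYP3A4 fraction. New clearance relative to baseline = fm × 2.9 + (1 − fm).
Steady-state concentration ratio = 1 / (new CL fraction), so new CL fraction = 1 / 0.581 = 1.721.
fm × 2.9 + 1 − fm = 1.721  ⇒  fm × (2.9 − 1) = 0.7212  ⇒  fm = 0.38.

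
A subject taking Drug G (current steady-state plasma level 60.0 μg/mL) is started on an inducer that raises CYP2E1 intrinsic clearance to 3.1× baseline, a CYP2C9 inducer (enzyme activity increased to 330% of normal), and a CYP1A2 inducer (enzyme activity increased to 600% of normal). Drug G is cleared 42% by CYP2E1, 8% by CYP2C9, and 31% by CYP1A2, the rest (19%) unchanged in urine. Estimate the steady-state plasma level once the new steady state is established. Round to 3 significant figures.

16.6 μg/mL

The CYP2E1 pathway (42% of clearance) is boosted to 3.1× activity: 0.42 × 3.1 = 1.302.
The CYP2C9 pathway (8% of clearance) increases to 3.3× activity: 0.08 × 3.3 = 0.264.
The CYP1A2 pathway (31% of clearance) is boosted to 6× activity: 0.31 × 6 = 1.86.
Non-CYP routes (19%) are unchanged.
CL_new/CL_old = 1.302 + 0.264 + 1.86 + 0.19 = 3.616.
New steady-state plasma level = 60.0 / 3.616 = 16.6 μg/mL (concentration scales inversely with clearance).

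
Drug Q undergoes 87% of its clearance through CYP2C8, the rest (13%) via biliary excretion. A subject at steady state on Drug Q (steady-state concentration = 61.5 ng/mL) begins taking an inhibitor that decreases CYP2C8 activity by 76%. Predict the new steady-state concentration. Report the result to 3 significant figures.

The CYP2C8 pathway (87% of clearance) is reduced to 0.24× activity: 0.87 × 0.24 = 0.2088.
Non-CYP routes (13%) are unchanged.
Relative clearance = 0.2088 + 0.13 = 0.3388.
With dosing unchanged, steady-state concentration scales as 1/CL: 61.5 / 0.3388 = 182 ng/mL.

182 ng/mL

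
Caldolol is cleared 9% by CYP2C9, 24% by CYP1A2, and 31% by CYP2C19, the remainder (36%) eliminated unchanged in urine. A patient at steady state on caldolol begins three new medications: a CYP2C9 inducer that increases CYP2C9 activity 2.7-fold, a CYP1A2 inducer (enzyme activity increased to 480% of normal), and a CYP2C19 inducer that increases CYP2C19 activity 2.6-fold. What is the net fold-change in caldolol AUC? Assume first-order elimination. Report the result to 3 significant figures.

The CYP2C9 pathway (9% of clearance) is boosted to 2.7× activity: 0.09 × 2.7 = 0.243.
The CYP1A2 pathway (24% of clearance) is boosted to 4.8× activity: 0.24 × 4.8 = 1.152.
The CYP2C19 pathway (31% of clearance) increases to 2.6× activity: 0.31 × 2.6 = 0.806.
Non-CYP routes (36%) are unchanged.
CL_new/CL_old = 0.243 + 1.152 + 0.806 + 0.36 = 2.561.
AUC ∝ 1/CL: fold-change = 1 / 2.561 = 0.390.

0.390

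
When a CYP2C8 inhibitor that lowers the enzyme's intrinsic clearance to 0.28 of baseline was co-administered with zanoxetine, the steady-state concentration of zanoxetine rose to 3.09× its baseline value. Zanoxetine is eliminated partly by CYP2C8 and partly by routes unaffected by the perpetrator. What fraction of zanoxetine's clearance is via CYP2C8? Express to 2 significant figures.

Call the CYP2C8 fraction fm. After the interaction, CL_new/CL_old = fm × 0.28 + (1 − fm).
Steady-state concentration ratio = 1 / (new CL fraction), so new CL fraction = 1 / 3.09 = 0.3236.
fm × 0.28 + 1 − fm = 0.3236  ⇒  fm × (0.28 − 1) = −0.6764  ⇒  fm = 0.94.

0.94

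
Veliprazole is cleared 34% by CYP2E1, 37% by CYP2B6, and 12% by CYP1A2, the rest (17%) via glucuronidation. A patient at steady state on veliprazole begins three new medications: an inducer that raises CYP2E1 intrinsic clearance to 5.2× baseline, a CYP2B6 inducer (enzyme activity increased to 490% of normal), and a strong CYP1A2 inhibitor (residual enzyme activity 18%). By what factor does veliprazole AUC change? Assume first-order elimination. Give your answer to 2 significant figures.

CYP2E1: 0.34 × 5.2 = 1.768
CYP2B6: 0.37 × 4.9 = 1.813
CYP1A2: 0.12 × 0.18 = 0.0216
Other: 0.17 (unchanged)
CL_new/CL_old = 1.768 + 1.813 + 0.0216 + 0.17 = 3.7726.
Net AUC ratio = 1 / 3.7726 = 0.27.

0.27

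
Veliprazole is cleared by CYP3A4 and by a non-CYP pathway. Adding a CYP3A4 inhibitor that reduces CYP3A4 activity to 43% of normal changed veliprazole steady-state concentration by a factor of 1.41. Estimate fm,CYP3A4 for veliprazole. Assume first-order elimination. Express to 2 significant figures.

0.51

Let fm be the CYP3A4 fraction. New clearance relative to baseline = fm × 0.43 + (1 − fm).
Steady-state concentration ratio = 1 / (new CL fraction), so new CL fraction = 1 / 1.41 = 0.7092.
fm × 0.43 + 1 − fm = 0.7092  ⇒  fm × (0.43 − 1) = −0.2908  ⇒  fm = 0.51.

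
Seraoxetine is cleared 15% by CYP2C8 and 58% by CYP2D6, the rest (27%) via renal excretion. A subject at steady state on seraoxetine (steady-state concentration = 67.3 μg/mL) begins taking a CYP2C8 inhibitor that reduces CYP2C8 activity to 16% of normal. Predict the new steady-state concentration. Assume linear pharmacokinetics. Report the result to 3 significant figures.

The CYP2C8 pathway (15% of clearance) is reduced to 0.16× activity: 0.15 × 0.16 = 0.024.
CYP2D6 (58%) and the residual 27% are unaffected.
Relative clearance = 0.024 + 0.58 + 0.27 = 0.874.
Steady-state concentration ∝ 1/CL, so new value = 67.3 / 0.874 = 77.0 μg/mL.

77.0 μg/mL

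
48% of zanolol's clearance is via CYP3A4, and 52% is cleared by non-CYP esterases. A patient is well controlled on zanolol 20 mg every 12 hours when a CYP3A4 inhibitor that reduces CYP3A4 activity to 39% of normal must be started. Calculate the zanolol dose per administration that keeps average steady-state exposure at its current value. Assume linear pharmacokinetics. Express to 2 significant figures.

CYP3A4: 0.48 × 0.39 = 0.1872
Other: 0.52 (unchanged)
CL_new/CL_old = 0.1872 + 0.52 = 0.7072.
Css,avg = (dose rate)/CL, so holding Css fixed requires dose ∝ CL: 20 × 0.7072 = 14 mg.

14 mg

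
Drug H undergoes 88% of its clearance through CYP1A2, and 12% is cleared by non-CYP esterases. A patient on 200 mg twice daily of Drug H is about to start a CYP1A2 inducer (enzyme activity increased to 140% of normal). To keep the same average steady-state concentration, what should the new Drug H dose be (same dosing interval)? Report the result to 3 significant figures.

The CYP1A2 pathway (88% of clearance) rises to 1.4× activity: 0.88 × 1.4 = 1.232.
The remaining 12% of clearance is unaffected.
New clearance relative to baseline: 1.232 + 0.12 = 1.352.
To maintain the same steady-state level, dose must scale with clearance: new dose = 200 × 1.352 = 270 mg.

270 mg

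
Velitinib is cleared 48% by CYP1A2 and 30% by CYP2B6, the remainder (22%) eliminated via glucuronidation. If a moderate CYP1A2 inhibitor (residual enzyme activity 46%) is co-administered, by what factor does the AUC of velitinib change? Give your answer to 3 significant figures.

1.35

The CYP1A2 pathway (48% of clearance) is reduced to 0.46× activity: 0.48 × 0.46 = 0.2208.
CYP2B6 (30%) and the residual 22% are unaffected.
New clearance relative to baseline: 0.2208 + 0.3 + 0.22 = 0.7408.
Since AUC ∝ 1/CL, the ratio is 1 / 0.7408 = 1.35.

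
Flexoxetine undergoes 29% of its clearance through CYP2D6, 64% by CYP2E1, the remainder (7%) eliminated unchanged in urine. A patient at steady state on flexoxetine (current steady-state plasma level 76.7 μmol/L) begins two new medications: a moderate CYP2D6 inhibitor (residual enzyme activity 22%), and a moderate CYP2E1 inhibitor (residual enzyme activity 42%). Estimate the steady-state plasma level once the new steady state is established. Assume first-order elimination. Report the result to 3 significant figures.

191 μmol/L

CYP2D6: 0.29 × 0.22 = 0.0638
CYP2E1: 0.64 × 0.42 = 0.2688
Other: 0.07 (unchanged)
New clearance relative to baseline: 0.0638 + 0.2688 + 0.07 = 0.4026.
New steady-state plasma level = 76.7 / 0.4026 = 191 μmol/L (concentration scales inversely with clearance).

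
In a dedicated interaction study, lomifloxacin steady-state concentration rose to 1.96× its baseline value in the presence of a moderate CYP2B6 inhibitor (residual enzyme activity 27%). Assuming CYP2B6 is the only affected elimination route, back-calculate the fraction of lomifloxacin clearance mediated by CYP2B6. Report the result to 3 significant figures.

0.671

Call the CYP2B6 fraction fm. After the interaction, CL_new/CL_old = fm × 0.27 + (1 − fm).
Steady-state concentration ratio = 1 / (new CL fraction), so new CL fraction = 1 / 1.96 = 0.5102.
fm × 0.27 + 1 − fm = 0.5102  ⇒  fm × (0.27 − 1) = −0.4898  ⇒  fm = 0.671.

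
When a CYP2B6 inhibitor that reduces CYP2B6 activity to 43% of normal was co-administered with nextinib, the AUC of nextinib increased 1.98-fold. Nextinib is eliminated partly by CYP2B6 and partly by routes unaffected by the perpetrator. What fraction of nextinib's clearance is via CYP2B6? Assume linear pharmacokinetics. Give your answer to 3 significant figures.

Call the CYP2B6 fraction fm. After the interaction, CL_new/CL_old = fm × 0.43 + (1 − fm).
AUC ratio = 1 / (new CL fraction), so new CL fraction = 1 / 1.98 = 0.5051.
fm × 0.43 + 1 − fm = 0.5051  ⇒  fm × (0.43 − 1) = −0.4949  ⇒  fm = 0.868.

0.868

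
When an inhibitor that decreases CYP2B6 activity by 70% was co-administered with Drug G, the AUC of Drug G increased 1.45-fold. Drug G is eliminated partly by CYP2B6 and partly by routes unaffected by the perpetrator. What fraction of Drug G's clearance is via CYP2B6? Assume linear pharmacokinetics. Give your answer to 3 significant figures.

0.443

Write x for the fraction cleared via CYP2B6. The observed AUC change means clearance fell to 1/1.45 = 0.6897 of baseline.
Setting x·0.3 + (1 − x) = 0.6897 and solving: x = (0.6897 − 1)/(0.3 − 1) = 0.443.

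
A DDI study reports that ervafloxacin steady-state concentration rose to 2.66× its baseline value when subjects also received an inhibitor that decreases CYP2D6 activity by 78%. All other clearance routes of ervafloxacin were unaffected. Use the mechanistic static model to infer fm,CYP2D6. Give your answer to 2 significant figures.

0.80

Call the CYP2D6 fraction fm. After the interaction, CL_new/CL_old = fm × 0.22 + (1 − fm).
Steady-state concentration ratio = 1 / (new CL fraction), so new CL fraction = 1 / 2.66 = 0.3759.
fm × 0.22 + 1 − fm = 0.3759  ⇒  fm × (0.22 − 1) = −0.6241  ⇒  fm = 0.80.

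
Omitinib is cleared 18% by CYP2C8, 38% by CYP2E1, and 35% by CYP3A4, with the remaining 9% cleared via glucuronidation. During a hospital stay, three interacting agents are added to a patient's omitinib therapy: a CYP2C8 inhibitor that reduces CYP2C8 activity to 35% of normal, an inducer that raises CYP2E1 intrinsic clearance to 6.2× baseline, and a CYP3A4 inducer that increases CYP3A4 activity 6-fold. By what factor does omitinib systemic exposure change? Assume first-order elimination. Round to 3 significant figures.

0.217

CYP2C8: 0.18 × 0.35 = 0.063
CYP2E1: 0.38 × 6.2 = 2.356
CYP3A4: 0.35 × 6 = 2.1
Other: 0.09 (unchanged)
New clearance relative to baseline: 0.063 + 2.356 + 2.1 + 0.09 = 4.609.
Net systemic exposure ratio = 1 / 4.609 = 0.217.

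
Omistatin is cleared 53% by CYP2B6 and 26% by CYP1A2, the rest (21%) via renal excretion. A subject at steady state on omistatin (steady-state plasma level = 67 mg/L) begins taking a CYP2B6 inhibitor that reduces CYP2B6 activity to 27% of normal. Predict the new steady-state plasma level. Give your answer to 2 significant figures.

CYP2B6: 0.53 × 0.27 = 0.1431
CYP1A2: 0.26 (unchanged)
Other: 0.21 (unchanged)
New clearance relative to baseline: 0.1431 + 0.26 + 0.21 = 0.6131.
New steady-state plasma level = baseline ÷ relative clearance = 67 / 0.6131 = 1.1 × 10² mg/L.

1.1 × 10² mg/L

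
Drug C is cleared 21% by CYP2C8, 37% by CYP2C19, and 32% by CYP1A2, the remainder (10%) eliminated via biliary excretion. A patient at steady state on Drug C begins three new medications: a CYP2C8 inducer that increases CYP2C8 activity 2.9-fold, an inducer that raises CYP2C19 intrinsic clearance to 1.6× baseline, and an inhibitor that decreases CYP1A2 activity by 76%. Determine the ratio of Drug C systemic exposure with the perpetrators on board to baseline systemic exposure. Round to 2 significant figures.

CYP2C8: 0.21 × 2.9 = 0.609
CYP2C19: 0.37 × 1.6 = 0.592
CYP1A2: 0.32 × 0.24 = 0.0768
Other: 0.1 (unchanged)
Relative clearance = 0.609 + 0.592 + 0.0768 + 0.1 = 1.3778.
Because systemic exposure varies inversely with clearance, the combined effect is 1 / 1.3778 = 0.73.

0.73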